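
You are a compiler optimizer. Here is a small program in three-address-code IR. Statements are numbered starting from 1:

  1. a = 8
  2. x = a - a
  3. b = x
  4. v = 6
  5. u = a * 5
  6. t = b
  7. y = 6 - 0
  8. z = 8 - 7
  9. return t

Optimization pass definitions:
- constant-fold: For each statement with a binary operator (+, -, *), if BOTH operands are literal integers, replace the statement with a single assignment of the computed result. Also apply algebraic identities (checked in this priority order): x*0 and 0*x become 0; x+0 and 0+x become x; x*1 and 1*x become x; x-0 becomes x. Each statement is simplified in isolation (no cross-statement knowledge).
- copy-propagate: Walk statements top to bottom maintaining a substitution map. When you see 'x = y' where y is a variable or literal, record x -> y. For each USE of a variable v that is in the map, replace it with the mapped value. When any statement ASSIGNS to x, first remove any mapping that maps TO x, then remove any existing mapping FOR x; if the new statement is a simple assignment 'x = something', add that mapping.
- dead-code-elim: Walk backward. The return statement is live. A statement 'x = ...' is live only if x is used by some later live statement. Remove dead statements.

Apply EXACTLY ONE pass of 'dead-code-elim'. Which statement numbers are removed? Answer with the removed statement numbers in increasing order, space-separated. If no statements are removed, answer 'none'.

Backward liveness scan:
Stmt 1 'a = 8': KEEP (a is live); live-in = []
Stmt 2 'x = a - a': KEEP (x is live); live-in = ['a']
Stmt 3 'b = x': KEEP (b is live); live-in = ['x']
Stmt 4 'v = 6': DEAD (v not in live set ['b'])
Stmt 5 'u = a * 5': DEAD (u not in live set ['b'])
Stmt 6 't = b': KEEP (t is live); live-in = ['b']
Stmt 7 'y = 6 - 0': DEAD (y not in live set ['t'])
Stmt 8 'z = 8 - 7': DEAD (z not in live set ['t'])
Stmt 9 'return t': KEEP (return); live-in = ['t']
Removed statement numbers: [4, 5, 7, 8]
Surviving IR:
  a = 8
  x = a - a
  b = x
  t = b
  return t

Answer: 4 5 7 8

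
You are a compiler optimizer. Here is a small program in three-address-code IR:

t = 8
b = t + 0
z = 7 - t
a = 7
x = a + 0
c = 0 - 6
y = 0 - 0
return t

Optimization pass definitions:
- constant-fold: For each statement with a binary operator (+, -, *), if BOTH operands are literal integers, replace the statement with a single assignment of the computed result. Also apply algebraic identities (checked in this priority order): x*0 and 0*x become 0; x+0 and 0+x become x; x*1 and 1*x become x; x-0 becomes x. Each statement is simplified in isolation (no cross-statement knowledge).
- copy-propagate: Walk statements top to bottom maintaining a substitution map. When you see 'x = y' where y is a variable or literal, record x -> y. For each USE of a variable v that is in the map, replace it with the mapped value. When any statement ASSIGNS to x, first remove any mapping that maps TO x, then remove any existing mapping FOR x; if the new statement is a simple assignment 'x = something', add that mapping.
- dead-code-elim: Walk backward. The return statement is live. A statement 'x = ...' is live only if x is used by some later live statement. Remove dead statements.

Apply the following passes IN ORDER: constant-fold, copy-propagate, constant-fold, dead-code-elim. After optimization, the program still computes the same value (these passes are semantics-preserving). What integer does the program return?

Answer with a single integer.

Answer: 8

Derivation:
Initial IR:
  t = 8
  b = t + 0
  z = 7 - t
  a = 7
  x = a + 0
  c = 0 - 6
  y = 0 - 0
  return t
After constant-fold (8 stmts):
  t = 8
  b = t
  z = 7 - t
  a = 7
  x = a
  c = -6
  y = 0
  return t
After copy-propagate (8 stmts):
  t = 8
  b = 8
  z = 7 - 8
  a = 7
  x = 7
  c = -6
  y = 0
  return 8
After constant-fold (8 stmts):
  t = 8
  b = 8
  z = -1
  a = 7
  x = 7
  c = -6
  y = 0
  return 8
After dead-code-elim (1 stmts):
  return 8
Evaluate:
  t = 8  =>  t = 8
  b = t + 0  =>  b = 8
  z = 7 - t  =>  z = -1
  a = 7  =>  a = 7
  x = a + 0  =>  x = 7
  c = 0 - 6  =>  c = -6
  y = 0 - 0  =>  y = 0
  return t = 8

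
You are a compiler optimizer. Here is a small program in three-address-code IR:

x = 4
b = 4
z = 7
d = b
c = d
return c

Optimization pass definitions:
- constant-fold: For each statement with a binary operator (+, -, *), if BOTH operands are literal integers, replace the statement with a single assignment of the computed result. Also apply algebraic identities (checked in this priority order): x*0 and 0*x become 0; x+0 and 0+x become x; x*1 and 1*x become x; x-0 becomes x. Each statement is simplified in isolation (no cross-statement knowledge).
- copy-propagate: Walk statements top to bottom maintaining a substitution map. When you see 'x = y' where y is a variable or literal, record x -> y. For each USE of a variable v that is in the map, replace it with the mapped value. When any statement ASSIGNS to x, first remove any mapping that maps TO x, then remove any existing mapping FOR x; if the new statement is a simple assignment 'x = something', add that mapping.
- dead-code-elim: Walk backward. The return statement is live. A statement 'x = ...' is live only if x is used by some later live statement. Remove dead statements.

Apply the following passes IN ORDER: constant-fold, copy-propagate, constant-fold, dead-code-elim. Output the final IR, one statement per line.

Answer: return 4

Derivation:
Initial IR:
  x = 4
  b = 4
  z = 7
  d = b
  c = d
  return c
After constant-fold (6 stmts):
  x = 4
  b = 4
  z = 7
  d = b
  c = d
  return c
After copy-propagate (6 stmts):
  x = 4
  b = 4
  z = 7
  d = 4
  c = 4
  return 4
After constant-fold (6 stmts):
  x = 4
  b = 4
  z = 7
  d = 4
  c = 4
  return 4
After dead-code-elim (1 stmts):
  return 4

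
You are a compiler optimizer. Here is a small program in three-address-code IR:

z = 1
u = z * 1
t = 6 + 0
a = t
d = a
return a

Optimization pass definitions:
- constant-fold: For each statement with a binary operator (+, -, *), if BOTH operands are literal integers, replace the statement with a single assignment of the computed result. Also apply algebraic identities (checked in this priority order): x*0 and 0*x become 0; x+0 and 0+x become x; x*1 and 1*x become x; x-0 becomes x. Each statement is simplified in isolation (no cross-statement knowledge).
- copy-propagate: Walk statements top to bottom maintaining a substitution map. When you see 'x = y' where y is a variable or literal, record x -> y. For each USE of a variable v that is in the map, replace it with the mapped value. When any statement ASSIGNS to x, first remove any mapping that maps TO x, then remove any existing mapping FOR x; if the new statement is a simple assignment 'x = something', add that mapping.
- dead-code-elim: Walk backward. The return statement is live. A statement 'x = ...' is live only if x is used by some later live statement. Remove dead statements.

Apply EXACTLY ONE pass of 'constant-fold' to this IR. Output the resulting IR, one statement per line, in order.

Answer: z = 1
u = z
t = 6
a = t
d = a
return a

Derivation:
Applying constant-fold statement-by-statement:
  [1] z = 1  (unchanged)
  [2] u = z * 1  -> u = z
  [3] t = 6 + 0  -> t = 6
  [4] a = t  (unchanged)
  [5] d = a  (unchanged)
  [6] return a  (unchanged)
Result (6 stmts):
  z = 1
  u = z
  t = 6
  a = t
  d = a
  return a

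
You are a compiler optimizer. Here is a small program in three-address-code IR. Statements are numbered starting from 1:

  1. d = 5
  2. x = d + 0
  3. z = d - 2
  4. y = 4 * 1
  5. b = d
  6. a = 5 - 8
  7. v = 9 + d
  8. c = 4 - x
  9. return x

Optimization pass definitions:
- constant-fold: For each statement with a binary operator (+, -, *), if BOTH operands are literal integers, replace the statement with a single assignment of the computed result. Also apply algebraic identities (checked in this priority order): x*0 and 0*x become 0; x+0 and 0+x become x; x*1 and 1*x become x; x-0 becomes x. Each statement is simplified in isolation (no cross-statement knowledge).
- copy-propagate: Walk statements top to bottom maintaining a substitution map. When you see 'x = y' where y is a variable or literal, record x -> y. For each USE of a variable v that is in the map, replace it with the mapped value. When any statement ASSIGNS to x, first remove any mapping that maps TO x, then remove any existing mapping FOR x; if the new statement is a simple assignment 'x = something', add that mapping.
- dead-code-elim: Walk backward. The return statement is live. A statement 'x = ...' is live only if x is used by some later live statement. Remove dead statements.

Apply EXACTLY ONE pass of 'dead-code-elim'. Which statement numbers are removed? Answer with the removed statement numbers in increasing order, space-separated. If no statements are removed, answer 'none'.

Backward liveness scan:
Stmt 1 'd = 5': KEEP (d is live); live-in = []
Stmt 2 'x = d + 0': KEEP (x is live); live-in = ['d']
Stmt 3 'z = d - 2': DEAD (z not in live set ['x'])
Stmt 4 'y = 4 * 1': DEAD (y not in live set ['x'])
Stmt 5 'b = d': DEAD (b not in live set ['x'])
Stmt 6 'a = 5 - 8': DEAD (a not in live set ['x'])
Stmt 7 'v = 9 + d': DEAD (v not in live set ['x'])
Stmt 8 'c = 4 - x': DEAD (c not in live set ['x'])
Stmt 9 'return x': KEEP (return); live-in = ['x']
Removed statement numbers: [3, 4, 5, 6, 7, 8]
Surviving IR:
  d = 5
  x = d + 0
  return x

Answer: 3 4 5 6 7 8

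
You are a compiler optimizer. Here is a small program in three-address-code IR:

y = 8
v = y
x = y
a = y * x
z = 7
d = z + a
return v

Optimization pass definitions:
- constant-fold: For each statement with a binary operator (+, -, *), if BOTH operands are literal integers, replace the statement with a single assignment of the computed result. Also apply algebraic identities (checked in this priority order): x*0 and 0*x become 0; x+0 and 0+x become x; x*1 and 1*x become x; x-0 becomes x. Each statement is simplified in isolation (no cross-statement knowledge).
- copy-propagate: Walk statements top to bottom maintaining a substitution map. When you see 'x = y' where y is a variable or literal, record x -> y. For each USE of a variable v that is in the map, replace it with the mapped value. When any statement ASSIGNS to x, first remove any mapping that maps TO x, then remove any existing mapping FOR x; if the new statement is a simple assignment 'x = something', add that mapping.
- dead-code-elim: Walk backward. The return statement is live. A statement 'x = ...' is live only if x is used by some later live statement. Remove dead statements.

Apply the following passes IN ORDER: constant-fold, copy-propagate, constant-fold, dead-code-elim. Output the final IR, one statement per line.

Answer: return 8

Derivation:
Initial IR:
  y = 8
  v = y
  x = y
  a = y * x
  z = 7
  d = z + a
  return v
After constant-fold (7 stmts):
  y = 8
  v = y
  x = y
  a = y * x
  z = 7
  d = z + a
  return v
After copy-propagate (7 stmts):
  y = 8
  v = 8
  x = 8
  a = 8 * 8
  z = 7
  d = 7 + a
  return 8
After constant-fold (7 stmts):
  y = 8
  v = 8
  x = 8
  a = 64
  z = 7
  d = 7 + a
  return 8
After dead-code-elim (1 stmts):
  return 8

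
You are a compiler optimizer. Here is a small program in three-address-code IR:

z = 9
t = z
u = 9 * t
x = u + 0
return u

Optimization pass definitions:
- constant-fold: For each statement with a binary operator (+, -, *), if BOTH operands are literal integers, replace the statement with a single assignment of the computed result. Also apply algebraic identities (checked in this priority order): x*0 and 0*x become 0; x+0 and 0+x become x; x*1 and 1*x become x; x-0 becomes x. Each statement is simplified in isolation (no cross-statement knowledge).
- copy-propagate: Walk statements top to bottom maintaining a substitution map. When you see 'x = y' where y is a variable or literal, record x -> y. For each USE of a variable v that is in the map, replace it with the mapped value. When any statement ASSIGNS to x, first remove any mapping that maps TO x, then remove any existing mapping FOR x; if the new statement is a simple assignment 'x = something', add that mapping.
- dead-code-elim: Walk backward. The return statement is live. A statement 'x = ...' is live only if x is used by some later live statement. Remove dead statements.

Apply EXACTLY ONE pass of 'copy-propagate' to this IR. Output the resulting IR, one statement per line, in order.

Answer: z = 9
t = 9
u = 9 * 9
x = u + 0
return u

Derivation:
Applying copy-propagate statement-by-statement:
  [1] z = 9  (unchanged)
  [2] t = z  -> t = 9
  [3] u = 9 * t  -> u = 9 * 9
  [4] x = u + 0  (unchanged)
  [5] return u  (unchanged)
Result (5 stmts):
  z = 9
  t = 9
  u = 9 * 9
  x = u + 0
  return u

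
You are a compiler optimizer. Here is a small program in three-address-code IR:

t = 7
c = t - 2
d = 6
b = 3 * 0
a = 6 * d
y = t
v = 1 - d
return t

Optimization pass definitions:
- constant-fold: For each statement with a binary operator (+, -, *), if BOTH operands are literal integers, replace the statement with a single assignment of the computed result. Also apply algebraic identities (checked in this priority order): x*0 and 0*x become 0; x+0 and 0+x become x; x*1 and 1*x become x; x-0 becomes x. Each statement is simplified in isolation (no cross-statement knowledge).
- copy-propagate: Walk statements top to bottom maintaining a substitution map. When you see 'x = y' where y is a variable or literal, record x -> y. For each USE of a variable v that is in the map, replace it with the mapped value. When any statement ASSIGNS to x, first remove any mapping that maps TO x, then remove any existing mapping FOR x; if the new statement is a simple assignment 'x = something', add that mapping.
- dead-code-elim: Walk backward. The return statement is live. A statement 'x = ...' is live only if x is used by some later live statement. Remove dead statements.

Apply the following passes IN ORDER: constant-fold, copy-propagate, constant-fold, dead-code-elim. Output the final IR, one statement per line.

Answer: return 7

Derivation:
Initial IR:
  t = 7
  c = t - 2
  d = 6
  b = 3 * 0
  a = 6 * d
  y = t
  v = 1 - d
  return t
After constant-fold (8 stmts):
  t = 7
  c = t - 2
  d = 6
  b = 0
  a = 6 * d
  y = t
  v = 1 - d
  return t
After copy-propagate (8 stmts):
  t = 7
  c = 7 - 2
  d = 6
  b = 0
  a = 6 * 6
  y = 7
  v = 1 - 6
  return 7
After constant-fold (8 stmts):
  t = 7
  c = 5
  d = 6
  b = 0
  a = 36
  y = 7
  v = -5
  return 7
After dead-code-elim (1 stmts):
  return 7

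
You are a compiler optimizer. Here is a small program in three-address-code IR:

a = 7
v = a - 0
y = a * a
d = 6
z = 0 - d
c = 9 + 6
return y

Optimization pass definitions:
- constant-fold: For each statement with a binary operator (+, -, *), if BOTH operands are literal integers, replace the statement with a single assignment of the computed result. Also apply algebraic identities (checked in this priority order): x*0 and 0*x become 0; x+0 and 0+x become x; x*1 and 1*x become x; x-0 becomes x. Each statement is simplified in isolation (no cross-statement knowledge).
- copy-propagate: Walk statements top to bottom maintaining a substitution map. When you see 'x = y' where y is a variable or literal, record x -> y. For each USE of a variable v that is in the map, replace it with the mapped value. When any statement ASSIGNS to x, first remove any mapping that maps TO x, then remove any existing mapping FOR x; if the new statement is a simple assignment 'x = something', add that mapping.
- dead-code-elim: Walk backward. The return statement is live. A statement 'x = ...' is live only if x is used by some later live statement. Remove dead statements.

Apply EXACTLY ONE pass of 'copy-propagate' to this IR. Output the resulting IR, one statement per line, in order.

Applying copy-propagate statement-by-statement:
  [1] a = 7  (unchanged)
  [2] v = a - 0  -> v = 7 - 0
  [3] y = a * a  -> y = 7 * 7
  [4] d = 6  (unchanged)
  [5] z = 0 - d  -> z = 0 - 6
  [6] c = 9 + 6  (unchanged)
  [7] return y  (unchanged)
Result (7 stmts):
  a = 7
  v = 7 - 0
  y = 7 * 7
  d = 6
  z = 0 - 6
  c = 9 + 6
  return y

Answer: a = 7
v = 7 - 0
y = 7 * 7
d = 6
z = 0 - 6
c = 9 + 6
return y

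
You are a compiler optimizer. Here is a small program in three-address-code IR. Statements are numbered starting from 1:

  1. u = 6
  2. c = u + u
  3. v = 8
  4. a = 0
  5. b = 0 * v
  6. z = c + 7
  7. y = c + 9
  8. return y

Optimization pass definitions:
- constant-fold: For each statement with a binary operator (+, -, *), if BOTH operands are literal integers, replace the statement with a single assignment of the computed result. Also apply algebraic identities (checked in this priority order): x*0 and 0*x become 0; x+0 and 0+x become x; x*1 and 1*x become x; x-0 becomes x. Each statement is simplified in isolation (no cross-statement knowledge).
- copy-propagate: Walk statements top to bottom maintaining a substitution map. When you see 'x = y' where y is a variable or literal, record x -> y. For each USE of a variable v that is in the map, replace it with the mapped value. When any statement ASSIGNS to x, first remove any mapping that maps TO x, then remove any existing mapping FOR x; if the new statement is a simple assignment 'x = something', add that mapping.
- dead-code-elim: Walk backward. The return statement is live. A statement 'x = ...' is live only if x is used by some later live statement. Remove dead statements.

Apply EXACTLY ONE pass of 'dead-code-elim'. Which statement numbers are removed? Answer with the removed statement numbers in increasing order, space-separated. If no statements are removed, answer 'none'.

Answer: 3 4 5 6

Derivation:
Backward liveness scan:
Stmt 1 'u = 6': KEEP (u is live); live-in = []
Stmt 2 'c = u + u': KEEP (c is live); live-in = ['u']
Stmt 3 'v = 8': DEAD (v not in live set ['c'])
Stmt 4 'a = 0': DEAD (a not in live set ['c'])
Stmt 5 'b = 0 * v': DEAD (b not in live set ['c'])
Stmt 6 'z = c + 7': DEAD (z not in live set ['c'])
Stmt 7 'y = c + 9': KEEP (y is live); live-in = ['c']
Stmt 8 'return y': KEEP (return); live-in = ['y']
Removed statement numbers: [3, 4, 5, 6]
Surviving IR:
  u = 6
  c = u + u
  y = c + 9
  return y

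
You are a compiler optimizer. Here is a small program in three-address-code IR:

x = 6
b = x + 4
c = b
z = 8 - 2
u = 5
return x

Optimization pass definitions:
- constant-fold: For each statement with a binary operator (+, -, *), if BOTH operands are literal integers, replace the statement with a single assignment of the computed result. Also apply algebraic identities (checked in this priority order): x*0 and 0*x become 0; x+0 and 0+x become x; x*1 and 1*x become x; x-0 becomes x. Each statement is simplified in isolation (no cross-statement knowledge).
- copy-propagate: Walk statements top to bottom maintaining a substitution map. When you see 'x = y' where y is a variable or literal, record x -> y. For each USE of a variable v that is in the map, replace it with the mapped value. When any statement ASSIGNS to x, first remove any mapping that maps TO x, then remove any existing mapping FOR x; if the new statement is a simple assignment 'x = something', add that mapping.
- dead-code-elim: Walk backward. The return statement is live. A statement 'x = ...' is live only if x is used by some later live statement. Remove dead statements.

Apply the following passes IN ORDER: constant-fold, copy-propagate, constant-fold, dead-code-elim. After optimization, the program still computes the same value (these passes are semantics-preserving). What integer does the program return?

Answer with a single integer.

Initial IR:
  x = 6
  b = x + 4
  c = b
  z = 8 - 2
  u = 5
  return x
After constant-fold (6 stmts):
  x = 6
  b = x + 4
  c = b
  z = 6
  u = 5
  return x
After copy-propagate (6 stmts):
  x = 6
  b = 6 + 4
  c = b
  z = 6
  u = 5
  return 6
After constant-fold (6 stmts):
  x = 6
  b = 10
  c = b
  z = 6
  u = 5
  return 6
After dead-code-elim (1 stmts):
  return 6
Evaluate:
  x = 6  =>  x = 6
  b = x + 4  =>  b = 10
  c = b  =>  c = 10
  z = 8 - 2  =>  z = 6
  u = 5  =>  u = 5
  return x = 6

Answer: 6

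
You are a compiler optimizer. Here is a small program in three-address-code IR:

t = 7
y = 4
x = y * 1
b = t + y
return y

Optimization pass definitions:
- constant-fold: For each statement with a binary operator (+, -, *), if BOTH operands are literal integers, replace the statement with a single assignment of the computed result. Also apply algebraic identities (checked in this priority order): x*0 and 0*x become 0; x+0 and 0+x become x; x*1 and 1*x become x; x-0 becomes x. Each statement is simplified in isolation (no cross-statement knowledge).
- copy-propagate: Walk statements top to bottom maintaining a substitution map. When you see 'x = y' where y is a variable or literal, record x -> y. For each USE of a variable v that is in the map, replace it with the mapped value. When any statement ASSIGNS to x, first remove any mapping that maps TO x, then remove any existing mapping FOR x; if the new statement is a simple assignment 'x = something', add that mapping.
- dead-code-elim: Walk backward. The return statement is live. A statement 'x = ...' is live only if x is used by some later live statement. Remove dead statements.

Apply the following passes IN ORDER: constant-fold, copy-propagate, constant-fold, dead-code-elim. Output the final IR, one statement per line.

Initial IR:
  t = 7
  y = 4
  x = y * 1
  b = t + y
  return y
After constant-fold (5 stmts):
  t = 7
  y = 4
  x = y
  b = t + y
  return y
After copy-propagate (5 stmts):
  t = 7
  y = 4
  x = 4
  b = 7 + 4
  return 4
After constant-fold (5 stmts):
  t = 7
  y = 4
  x = 4
  b = 11
  return 4
After dead-code-elim (1 stmts):
  return 4

Answer: return 4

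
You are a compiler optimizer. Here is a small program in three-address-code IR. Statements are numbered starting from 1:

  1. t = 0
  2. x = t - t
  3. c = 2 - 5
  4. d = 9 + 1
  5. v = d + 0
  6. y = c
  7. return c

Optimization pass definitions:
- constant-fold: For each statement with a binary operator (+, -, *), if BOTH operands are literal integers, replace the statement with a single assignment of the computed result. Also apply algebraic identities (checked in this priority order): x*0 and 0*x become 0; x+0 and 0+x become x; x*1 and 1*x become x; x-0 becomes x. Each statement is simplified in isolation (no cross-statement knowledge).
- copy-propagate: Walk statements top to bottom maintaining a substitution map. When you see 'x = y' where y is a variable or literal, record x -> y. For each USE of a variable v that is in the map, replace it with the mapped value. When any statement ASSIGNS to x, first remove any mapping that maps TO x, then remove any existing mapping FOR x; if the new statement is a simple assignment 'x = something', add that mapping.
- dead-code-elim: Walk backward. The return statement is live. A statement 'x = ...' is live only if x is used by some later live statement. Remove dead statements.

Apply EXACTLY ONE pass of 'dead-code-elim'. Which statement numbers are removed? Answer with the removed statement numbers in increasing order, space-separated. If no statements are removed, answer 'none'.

Backward liveness scan:
Stmt 1 't = 0': DEAD (t not in live set [])
Stmt 2 'x = t - t': DEAD (x not in live set [])
Stmt 3 'c = 2 - 5': KEEP (c is live); live-in = []
Stmt 4 'd = 9 + 1': DEAD (d not in live set ['c'])
Stmt 5 'v = d + 0': DEAD (v not in live set ['c'])
Stmt 6 'y = c': DEAD (y not in live set ['c'])
Stmt 7 'return c': KEEP (return); live-in = ['c']
Removed statement numbers: [1, 2, 4, 5, 6]
Surviving IR:
  c = 2 - 5
  return c

Answer: 1 2 4 5 6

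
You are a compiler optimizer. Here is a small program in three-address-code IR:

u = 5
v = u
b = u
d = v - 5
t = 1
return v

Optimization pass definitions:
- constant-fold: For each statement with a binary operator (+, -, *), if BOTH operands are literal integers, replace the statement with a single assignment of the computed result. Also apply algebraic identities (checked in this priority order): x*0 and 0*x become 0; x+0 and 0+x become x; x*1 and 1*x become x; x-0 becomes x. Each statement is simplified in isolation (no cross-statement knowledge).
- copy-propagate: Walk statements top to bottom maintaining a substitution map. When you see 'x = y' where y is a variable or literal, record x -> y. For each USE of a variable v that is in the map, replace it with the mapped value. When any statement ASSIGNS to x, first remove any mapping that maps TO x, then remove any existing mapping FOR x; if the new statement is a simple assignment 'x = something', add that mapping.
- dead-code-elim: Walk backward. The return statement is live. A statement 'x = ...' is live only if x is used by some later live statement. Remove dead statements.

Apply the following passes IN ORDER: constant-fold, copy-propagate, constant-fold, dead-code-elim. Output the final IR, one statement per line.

Answer: return 5

Derivation:
Initial IR:
  u = 5
  v = u
  b = u
  d = v - 5
  t = 1
  return v
After constant-fold (6 stmts):
  u = 5
  v = u
  b = u
  d = v - 5
  t = 1
  return v
After copy-propagate (6 stmts):
  u = 5
  v = 5
  b = 5
  d = 5 - 5
  t = 1
  return 5
After constant-fold (6 stmts):
  u = 5
  v = 5
  b = 5
  d = 0
  t = 1
  return 5
After dead-code-elim (1 stmts):
  return 5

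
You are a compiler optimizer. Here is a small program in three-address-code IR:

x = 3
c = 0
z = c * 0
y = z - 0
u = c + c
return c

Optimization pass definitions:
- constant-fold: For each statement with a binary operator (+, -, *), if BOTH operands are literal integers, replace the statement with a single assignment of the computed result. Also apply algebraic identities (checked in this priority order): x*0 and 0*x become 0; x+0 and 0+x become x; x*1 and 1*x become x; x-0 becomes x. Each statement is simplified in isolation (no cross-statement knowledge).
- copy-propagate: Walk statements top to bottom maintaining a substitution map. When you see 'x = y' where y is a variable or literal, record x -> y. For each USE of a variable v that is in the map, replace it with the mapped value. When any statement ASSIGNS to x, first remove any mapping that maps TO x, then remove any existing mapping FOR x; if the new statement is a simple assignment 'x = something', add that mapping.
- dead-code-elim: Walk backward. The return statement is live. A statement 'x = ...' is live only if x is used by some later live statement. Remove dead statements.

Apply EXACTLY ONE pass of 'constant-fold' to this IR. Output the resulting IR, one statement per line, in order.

Answer: x = 3
c = 0
z = 0
y = z
u = c + c
return c

Derivation:
Applying constant-fold statement-by-statement:
  [1] x = 3  (unchanged)
  [2] c = 0  (unchanged)
  [3] z = c * 0  -> z = 0
  [4] y = z - 0  -> y = z
  [5] u = c + c  (unchanged)
  [6] return c  (unchanged)
Result (6 stmts):
  x = 3
  c = 0
  z = 0
  y = z
  u = c + c
  return c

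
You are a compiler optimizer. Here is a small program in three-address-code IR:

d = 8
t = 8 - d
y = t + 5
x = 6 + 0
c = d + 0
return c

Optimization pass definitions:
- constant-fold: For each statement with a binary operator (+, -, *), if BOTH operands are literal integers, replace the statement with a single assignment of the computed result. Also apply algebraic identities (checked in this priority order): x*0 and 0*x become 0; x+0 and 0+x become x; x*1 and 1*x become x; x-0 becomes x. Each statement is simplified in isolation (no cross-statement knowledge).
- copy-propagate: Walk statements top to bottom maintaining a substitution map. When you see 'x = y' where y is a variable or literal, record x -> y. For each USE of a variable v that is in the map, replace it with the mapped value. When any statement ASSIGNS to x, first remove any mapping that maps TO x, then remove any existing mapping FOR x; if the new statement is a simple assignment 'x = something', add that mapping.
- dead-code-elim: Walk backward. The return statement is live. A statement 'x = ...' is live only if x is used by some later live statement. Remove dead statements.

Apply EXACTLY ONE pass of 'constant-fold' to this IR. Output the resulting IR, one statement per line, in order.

Answer: d = 8
t = 8 - d
y = t + 5
x = 6
c = d
return c

Derivation:
Applying constant-fold statement-by-statement:
  [1] d = 8  (unchanged)
  [2] t = 8 - d  (unchanged)
  [3] y = t + 5  (unchanged)
  [4] x = 6 + 0  -> x = 6
  [5] c = d + 0  -> c = d
  [6] return c  (unchanged)
Result (6 stmts):
  d = 8
  t = 8 - d
  y = t + 5
  x = 6
  c = d
  return c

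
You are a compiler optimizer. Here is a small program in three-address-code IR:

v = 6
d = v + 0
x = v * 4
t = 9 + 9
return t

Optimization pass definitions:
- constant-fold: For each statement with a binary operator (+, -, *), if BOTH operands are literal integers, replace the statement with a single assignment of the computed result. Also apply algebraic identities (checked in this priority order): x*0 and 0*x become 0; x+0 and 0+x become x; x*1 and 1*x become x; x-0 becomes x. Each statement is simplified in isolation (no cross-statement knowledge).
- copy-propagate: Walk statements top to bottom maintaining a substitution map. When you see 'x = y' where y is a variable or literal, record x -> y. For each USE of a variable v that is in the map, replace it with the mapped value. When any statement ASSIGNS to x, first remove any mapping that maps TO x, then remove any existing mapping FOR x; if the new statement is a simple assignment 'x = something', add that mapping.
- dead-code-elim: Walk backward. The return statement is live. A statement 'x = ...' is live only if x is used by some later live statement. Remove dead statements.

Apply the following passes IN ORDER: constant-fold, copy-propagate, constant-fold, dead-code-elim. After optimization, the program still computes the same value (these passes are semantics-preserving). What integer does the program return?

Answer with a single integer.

Answer: 18

Derivation:
Initial IR:
  v = 6
  d = v + 0
  x = v * 4
  t = 9 + 9
  return t
After constant-fold (5 stmts):
  v = 6
  d = v
  x = v * 4
  t = 18
  return t
After copy-propagate (5 stmts):
  v = 6
  d = 6
  x = 6 * 4
  t = 18
  return 18
After constant-fold (5 stmts):
  v = 6
  d = 6
  x = 24
  t = 18
  return 18
After dead-code-elim (1 stmts):
  return 18
Evaluate:
  v = 6  =>  v = 6
  d = v + 0  =>  d = 6
  x = v * 4  =>  x = 24
  t = 9 + 9  =>  t = 18
  return t = 18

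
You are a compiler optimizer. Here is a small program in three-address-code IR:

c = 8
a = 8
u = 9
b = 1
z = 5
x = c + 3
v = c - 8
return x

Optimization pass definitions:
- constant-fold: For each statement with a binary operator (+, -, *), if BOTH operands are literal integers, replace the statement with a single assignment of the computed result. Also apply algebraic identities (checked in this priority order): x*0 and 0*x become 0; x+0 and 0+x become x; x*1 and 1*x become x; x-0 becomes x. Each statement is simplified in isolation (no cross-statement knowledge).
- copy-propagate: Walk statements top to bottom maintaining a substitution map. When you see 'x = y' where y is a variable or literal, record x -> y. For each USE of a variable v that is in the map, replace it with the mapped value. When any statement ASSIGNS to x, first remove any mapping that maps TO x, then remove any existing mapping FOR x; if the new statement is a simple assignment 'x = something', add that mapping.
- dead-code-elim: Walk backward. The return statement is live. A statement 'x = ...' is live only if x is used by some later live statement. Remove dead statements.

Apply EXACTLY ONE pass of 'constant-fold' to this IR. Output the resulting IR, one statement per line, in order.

Applying constant-fold statement-by-statement:
  [1] c = 8  (unchanged)
  [2] a = 8  (unchanged)
  [3] u = 9  (unchanged)
  [4] b = 1  (unchanged)
  [5] z = 5  (unchanged)
  [6] x = c + 3  (unchanged)
  [7] v = c - 8  (unchanged)
  [8] return x  (unchanged)
Result (8 stmts):
  c = 8
  a = 8
  u = 9
  b = 1
  z = 5
  x = c + 3
  v = c - 8
  return x

Answer: c = 8
a = 8
u = 9
b = 1
z = 5
x = c + 3
v = c - 8
return x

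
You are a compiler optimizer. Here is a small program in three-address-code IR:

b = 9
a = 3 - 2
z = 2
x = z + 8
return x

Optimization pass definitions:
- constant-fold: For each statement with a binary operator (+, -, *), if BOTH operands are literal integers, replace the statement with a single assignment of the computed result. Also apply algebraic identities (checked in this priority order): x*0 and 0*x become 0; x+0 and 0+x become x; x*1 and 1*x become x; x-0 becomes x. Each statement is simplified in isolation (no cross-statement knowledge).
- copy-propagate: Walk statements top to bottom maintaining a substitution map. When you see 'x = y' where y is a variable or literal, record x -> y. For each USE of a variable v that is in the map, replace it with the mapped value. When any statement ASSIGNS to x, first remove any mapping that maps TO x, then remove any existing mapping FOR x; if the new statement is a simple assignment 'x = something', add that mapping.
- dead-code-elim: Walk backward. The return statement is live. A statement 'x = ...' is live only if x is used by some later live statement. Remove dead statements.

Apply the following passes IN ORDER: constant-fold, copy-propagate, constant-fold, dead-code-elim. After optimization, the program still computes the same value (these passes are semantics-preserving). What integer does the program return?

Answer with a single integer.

Answer: 10

Derivation:
Initial IR:
  b = 9
  a = 3 - 2
  z = 2
  x = z + 8
  return x
After constant-fold (5 stmts):
  b = 9
  a = 1
  z = 2
  x = z + 8
  return x
After copy-propagate (5 stmts):
  b = 9
  a = 1
  z = 2
  x = 2 + 8
  return x
After constant-fold (5 stmts):
  b = 9
  a = 1
  z = 2
  x = 10
  return x
After dead-code-elim (2 stmts):
  x = 10
  return x
Evaluate:
  b = 9  =>  b = 9
  a = 3 - 2  =>  a = 1
  z = 2  =>  z = 2
  x = z + 8  =>  x = 10
  return x = 10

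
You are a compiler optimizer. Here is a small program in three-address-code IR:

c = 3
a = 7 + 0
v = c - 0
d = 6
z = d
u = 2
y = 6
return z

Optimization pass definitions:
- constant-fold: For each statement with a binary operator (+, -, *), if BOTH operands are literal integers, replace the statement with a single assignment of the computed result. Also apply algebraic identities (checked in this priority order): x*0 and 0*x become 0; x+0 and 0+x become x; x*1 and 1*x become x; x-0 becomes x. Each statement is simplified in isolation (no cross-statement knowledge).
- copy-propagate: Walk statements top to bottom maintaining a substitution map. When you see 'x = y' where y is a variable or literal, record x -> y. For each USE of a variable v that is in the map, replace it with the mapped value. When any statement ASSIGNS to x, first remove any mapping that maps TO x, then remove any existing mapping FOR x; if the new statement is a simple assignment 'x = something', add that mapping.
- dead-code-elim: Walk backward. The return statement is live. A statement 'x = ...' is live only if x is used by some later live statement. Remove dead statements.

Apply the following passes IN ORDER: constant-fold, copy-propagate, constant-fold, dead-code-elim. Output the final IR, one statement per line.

Answer: return 6

Derivation:
Initial IR:
  c = 3
  a = 7 + 0
  v = c - 0
  d = 6
  z = d
  u = 2
  y = 6
  return z
After constant-fold (8 stmts):
  c = 3
  a = 7
  v = c
  d = 6
  z = d
  u = 2
  y = 6
  return z
After copy-propagate (8 stmts):
  c = 3
  a = 7
  v = 3
  d = 6
  z = 6
  u = 2
  y = 6
  return 6
After constant-fold (8 stmts):
  c = 3
  a = 7
  v = 3
  d = 6
  z = 6
  u = 2
  y = 6
  return 6
After dead-code-elim (1 stmts):
  return 6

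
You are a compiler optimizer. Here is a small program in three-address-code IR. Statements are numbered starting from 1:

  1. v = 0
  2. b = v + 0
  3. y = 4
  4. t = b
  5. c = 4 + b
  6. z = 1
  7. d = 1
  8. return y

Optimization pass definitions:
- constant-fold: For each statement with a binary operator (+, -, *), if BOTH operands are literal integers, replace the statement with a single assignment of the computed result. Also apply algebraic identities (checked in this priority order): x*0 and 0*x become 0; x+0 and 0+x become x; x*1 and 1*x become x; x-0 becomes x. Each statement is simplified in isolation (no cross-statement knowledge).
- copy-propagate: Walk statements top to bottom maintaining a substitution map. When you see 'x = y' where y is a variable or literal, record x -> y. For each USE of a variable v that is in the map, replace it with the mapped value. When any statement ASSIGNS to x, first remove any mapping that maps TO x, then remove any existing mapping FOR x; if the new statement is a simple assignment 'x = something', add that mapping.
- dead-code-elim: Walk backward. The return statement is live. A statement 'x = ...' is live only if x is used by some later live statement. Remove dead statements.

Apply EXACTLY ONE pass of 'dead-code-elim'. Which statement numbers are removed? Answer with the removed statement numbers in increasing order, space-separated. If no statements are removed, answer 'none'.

Answer: 1 2 4 5 6 7

Derivation:
Backward liveness scan:
Stmt 1 'v = 0': DEAD (v not in live set [])
Stmt 2 'b = v + 0': DEAD (b not in live set [])
Stmt 3 'y = 4': KEEP (y is live); live-in = []
Stmt 4 't = b': DEAD (t not in live set ['y'])
Stmt 5 'c = 4 + b': DEAD (c not in live set ['y'])
Stmt 6 'z = 1': DEAD (z not in live set ['y'])
Stmt 7 'd = 1': DEAD (d not in live set ['y'])
Stmt 8 'return y': KEEP (return); live-in = ['y']
Removed statement numbers: [1, 2, 4, 5, 6, 7]
Surviving IR:
  y = 4
  return y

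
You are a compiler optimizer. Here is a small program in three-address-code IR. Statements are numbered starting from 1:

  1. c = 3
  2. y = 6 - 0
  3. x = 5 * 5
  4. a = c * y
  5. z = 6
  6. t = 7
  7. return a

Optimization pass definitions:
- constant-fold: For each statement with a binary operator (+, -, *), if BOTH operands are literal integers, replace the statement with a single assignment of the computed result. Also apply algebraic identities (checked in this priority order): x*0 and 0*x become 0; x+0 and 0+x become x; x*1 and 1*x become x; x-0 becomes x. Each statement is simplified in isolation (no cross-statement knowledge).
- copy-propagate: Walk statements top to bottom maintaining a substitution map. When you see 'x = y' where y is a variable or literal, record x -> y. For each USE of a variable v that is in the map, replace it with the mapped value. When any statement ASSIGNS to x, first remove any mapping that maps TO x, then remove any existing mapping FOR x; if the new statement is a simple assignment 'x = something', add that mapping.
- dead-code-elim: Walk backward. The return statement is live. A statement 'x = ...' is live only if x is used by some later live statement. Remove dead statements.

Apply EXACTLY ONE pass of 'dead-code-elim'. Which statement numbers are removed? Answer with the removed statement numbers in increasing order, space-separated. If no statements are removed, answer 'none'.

Backward liveness scan:
Stmt 1 'c = 3': KEEP (c is live); live-in = []
Stmt 2 'y = 6 - 0': KEEP (y is live); live-in = ['c']
Stmt 3 'x = 5 * 5': DEAD (x not in live set ['c', 'y'])
Stmt 4 'a = c * y': KEEP (a is live); live-in = ['c', 'y']
Stmt 5 'z = 6': DEAD (z not in live set ['a'])
Stmt 6 't = 7': DEAD (t not in live set ['a'])
Stmt 7 'return a': KEEP (return); live-in = ['a']
Removed statement numbers: [3, 5, 6]
Surviving IR:
  c = 3
  y = 6 - 0
  a = c * y
  return a

Answer: 3 5 6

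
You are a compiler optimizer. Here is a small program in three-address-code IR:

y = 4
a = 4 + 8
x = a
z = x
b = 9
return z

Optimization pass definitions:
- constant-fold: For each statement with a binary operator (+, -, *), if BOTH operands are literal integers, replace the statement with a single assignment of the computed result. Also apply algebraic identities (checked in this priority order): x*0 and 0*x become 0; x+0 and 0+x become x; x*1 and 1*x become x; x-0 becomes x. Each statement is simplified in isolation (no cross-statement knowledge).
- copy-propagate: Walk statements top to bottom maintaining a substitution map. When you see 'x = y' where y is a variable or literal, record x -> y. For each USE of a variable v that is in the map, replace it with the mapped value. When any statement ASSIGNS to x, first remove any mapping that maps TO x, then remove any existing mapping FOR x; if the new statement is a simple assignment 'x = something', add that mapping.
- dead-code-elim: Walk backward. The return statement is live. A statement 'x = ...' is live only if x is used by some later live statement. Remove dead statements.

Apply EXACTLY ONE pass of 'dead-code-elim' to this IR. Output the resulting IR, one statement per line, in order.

Answer: a = 4 + 8
x = a
z = x
return z

Derivation:
Applying dead-code-elim statement-by-statement:
  [6] return z  -> KEEP (return); live=['z']
  [5] b = 9  -> DEAD (b not live)
  [4] z = x  -> KEEP; live=['x']
  [3] x = a  -> KEEP; live=['a']
  [2] a = 4 + 8  -> KEEP; live=[]
  [1] y = 4  -> DEAD (y not live)
Result (4 stmts):
  a = 4 + 8
  x = a
  z = x
  return z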